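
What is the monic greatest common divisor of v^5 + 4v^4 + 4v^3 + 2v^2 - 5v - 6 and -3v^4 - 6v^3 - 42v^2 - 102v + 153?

Repeated division with remainder:
  v^5 + 4v^4 + 4v^3 + 2v^2 - 5v - 6 = (-(1/3)v - 2/3)(-3v^4 - 6v^3 - 42v^2 - 102v + 153) + (-14v^3 - 60v^2 - 22v + 96)
  -3v^4 - 6v^3 - 42v^2 - 102v + 153 = ((3/14)v - 24/49)(-14v^3 - 60v^2 - 22v + 96) + (-(3267/49)v^2 - (6534/49)v + 9801/49)
  -14v^3 - 60v^2 - 22v + 96 = ((686/3267)v + 1568/3267)(-(3267/49)v^2 - (6534/49)v + 9801/49) + (0)
Last nonzero remainder: -(3267/49)v^2 - (6534/49)v + 9801/49. Dividing through by -3267/49 gives the monic gcd v^2 + 2v - 3.

v^2 + 2v - 3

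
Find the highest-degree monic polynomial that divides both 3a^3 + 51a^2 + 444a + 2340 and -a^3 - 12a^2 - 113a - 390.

a^2 + 7a + 78

Repeated division with remainder:
  3a^3 + 51a^2 + 444a + 2340 = (-3)(-a^3 - 12a^2 - 113a - 390) + (15a^2 + 105a + 1170)
  -a^3 - 12a^2 - 113a - 390 = (-(1/15)a - 1/3)(15a^2 + 105a + 1170) + (0)
Last nonzero remainder: 15a^2 + 105a + 1170. Dividing through by 15 gives the monic gcd a^2 + 7a + 78.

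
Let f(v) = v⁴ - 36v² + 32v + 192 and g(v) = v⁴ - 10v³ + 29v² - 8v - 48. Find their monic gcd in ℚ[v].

Apply the Euclidean algorithm:
  v⁴ - 36v² + 32v + 192 = (v⁴ - 10v³ + 29v² - 8v - 48) + (10v³ - 65v² + 40v + 240)
  v⁴ - 10v³ + 29v² - 8v - 48 = ((1/10)v - 7/20)(10v³ - 65v² + 40v + 240) + ((9/4)v² - 18v + 36)
  10v³ - 65v² + 40v + 240 = ((40/9)v + 20/3)((9/4)v² - 18v + 36) + (0)
Last nonzero remainder: (9/4)v² - 18v + 36. Dividing through by 9/4 gives the monic gcd v² - 8v + 16.

v² - 8v + 16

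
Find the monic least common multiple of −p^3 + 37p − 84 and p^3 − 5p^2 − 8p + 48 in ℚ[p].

p^5 − p^4 − 49p^3 + 121p^2 + 360p − 1008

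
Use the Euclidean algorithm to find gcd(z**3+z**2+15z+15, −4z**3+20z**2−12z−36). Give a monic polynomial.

z+1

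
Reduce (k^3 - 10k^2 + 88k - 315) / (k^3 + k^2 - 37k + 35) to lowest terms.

(k^2 - 5k + 63)/(k^2 + 6k - 7)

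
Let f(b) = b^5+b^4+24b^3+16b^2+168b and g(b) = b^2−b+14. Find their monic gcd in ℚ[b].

b^2−b+14

Apply the Euclidean algorithm:
  b^5+b^4+24b^3+16b^2+168b = (b^3+2b^2+12b)(b^2−b+14) + (0)
The last nonzero remainder b^2−b+14 is already monic.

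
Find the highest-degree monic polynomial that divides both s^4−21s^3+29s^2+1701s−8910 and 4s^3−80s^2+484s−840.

s−10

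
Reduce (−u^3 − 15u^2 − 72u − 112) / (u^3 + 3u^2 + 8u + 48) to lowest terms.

(−u^2 − 11u − 28)/(u^2 − u + 12)

Repeated division with remainder:
  −u^3 − 15u^2 − 72u − 112 = (−1)(u^3 + 3u^2 + 8u + 48) + (−12u^2 − 64u − 64)
  u^3 + 3u^2 + 8u + 48 = (−(1/12)u + 7/36)(−12u^2 − 64u − 64) + ((136/9)u + 544/9)
  −12u^2 − 64u − 64 = (−(27/34)u − 18/17)((136/9)u + 544/9) + (0)
Last nonzero remainder: (136/9)u + 544/9. Dividing through by 136/9 gives the monic gcd u + 4.
Cancel u + 4 from numerator and denominator to get the reduced form.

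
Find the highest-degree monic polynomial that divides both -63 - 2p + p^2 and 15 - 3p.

1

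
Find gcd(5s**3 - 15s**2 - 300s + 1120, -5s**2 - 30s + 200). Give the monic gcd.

Euclidean algorithm in ℚ[s]:
  5s**3 - 15s**2 - 300s + 1120 = (-s + 9)(-5s**2 - 30s + 200) + (170s - 680)
  -5s**2 - 30s + 200 = (-(1/34)s - 5/17)(170s - 680) + (0)
Last nonzero remainder: 170s - 680. Dividing through by 170 gives the monic gcd s - 4.

s - 4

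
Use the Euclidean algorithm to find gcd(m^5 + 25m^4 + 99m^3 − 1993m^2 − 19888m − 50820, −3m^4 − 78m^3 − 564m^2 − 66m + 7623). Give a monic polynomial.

Repeated division with remainder:
  m^5 + 25m^4 + 99m^3 − 1993m^2 − 19888m − 50820 = (−(1/3)m + 1/3)(−3m^4 − 78m^3 − 564m^2 − 66m + 7623) + (−63m^3 − 1827m^2 − 17325m − 53361)
  −3m^4 − 78m^3 − 564m^2 − 66m + 7623 = ((1/21)m − 1/7)(−63m^3 − 1827m^2 − 17325m − 53361) + (0)
Last nonzero remainder: −63m^3 − 1827m^2 − 17325m − 53361. Dividing through by −63 gives the monic gcd m^3 + 29m^2 + 275m + 847.

m^3 + 29m^2 + 275m + 847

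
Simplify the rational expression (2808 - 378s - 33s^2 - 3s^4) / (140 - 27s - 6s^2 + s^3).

(-702 - 81s - 12s^2 - 3s^3)/(-35 - 2s + s^2)

Euclidean algorithm in ℚ[s]:
  -3s^4 - 33s^2 - 378s + 2808 = (-3s - 18)(s^3 - 6s^2 - 27s + 140) + (-222s^2 - 444s + 5328)
  s^3 - 6s^2 - 27s + 140 = (-(1/222)s + 4/111)(-222s^2 - 444s + 5328) + (13s - 52)
  -222s^2 - 444s + 5328 = (-(222/13)s - 1332/13)(13s - 52) + (0)
Last nonzero remainder: 13s - 52. Dividing through by 13 gives the monic gcd s - 4.
Cancel s - 4 from numerator and denominator to get the reduced form.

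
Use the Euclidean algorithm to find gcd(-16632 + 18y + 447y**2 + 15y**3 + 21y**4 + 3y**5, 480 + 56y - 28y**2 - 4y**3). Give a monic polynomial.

-24 + 2y + y**2

By polynomial division,
  3y**5 + 21y**4 + 15y**3 + 447y**2 + 18y - 16632 = (-(3/4)y**2 - 57/4)(-4y**3 - 28y**2 + 56y + 480) + (408y**2 + 816y - 9792)
  -4y**3 - 28y**2 + 56y + 480 = (-(1/102)y - 5/102)(408y**2 + 816y - 9792) + (0)
Last nonzero remainder: 408y**2 + 816y - 9792. Dividing through by 408 gives the monic gcd y**2 + 2y - 24.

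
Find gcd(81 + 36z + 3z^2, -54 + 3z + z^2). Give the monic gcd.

Repeated division with remainder:
  3z^2 + 36z + 81 = (3)(z^2 + 3z - 54) + (27z + 243)
  z^2 + 3z - 54 = ((1/27)z - 2/9)(27z + 243) + (0)
Last nonzero remainder: 27z + 243. Dividing through by 27 gives the monic gcd z + 9.

9 + z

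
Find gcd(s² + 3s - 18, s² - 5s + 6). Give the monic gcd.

Repeated division with remainder:
  s² + 3s - 18 = (s² - 5s + 6) + (8s - 24)
  s² - 5s + 6 = ((1/8)s - 1/4)(8s - 24) + (0)
Last nonzero remainder: 8s - 24. Dividing through by 8 gives the monic gcd s - 3.

s - 3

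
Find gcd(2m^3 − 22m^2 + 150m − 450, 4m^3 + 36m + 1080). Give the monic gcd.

m^2 − 6m + 45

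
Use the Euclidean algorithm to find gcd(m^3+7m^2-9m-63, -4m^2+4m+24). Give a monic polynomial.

m-3

Apply the Euclidean algorithm:
  m^3+7m^2-9m-63 = (-(1/4)m-2)(-4m^2+4m+24) + (5m-15)
  -4m^2+4m+24 = (-(4/5)m-8/5)(5m-15) + (0)
Last nonzero remainder: 5m-15. Dividing through by 5 gives the monic gcd m-3.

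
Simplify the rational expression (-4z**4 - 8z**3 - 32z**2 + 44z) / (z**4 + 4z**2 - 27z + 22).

Euclidean algorithm in ℚ[z]:
  -4z**4 - 8z**3 - 32z**2 + 44z = (-4)(z**4 + 4z**2 - 27z + 22) + (-8z**3 - 16z**2 - 64z + 88)
  z**4 + 4z**2 - 27z + 22 = (-(1/8)z + 1/4)(-8z**3 - 16z**2 - 64z + 88) + (0)
Last nonzero remainder: -8z**3 - 16z**2 - 64z + 88. Dividing through by -8 gives the monic gcd z**3 + 2z**2 + 8z - 11.
Cancel z**3 + 2z**2 + 8z - 11 from numerator and denominator to get the reduced form.

(-4z)/(z - 2)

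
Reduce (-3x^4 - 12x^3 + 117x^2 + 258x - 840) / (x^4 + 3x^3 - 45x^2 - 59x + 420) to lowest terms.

(-3x + 6)/(x - 3)

Euclidean algorithm in ℚ[x]:
  -3x^4 - 12x^3 + 117x^2 + 258x - 840 = (-3)(x^4 + 3x^3 - 45x^2 - 59x + 420) + (-3x^3 - 18x^2 + 81x + 420)
  x^4 + 3x^3 - 45x^2 - 59x + 420 = (-(1/3)x + 1)(-3x^3 - 18x^2 + 81x + 420) + (0)
Last nonzero remainder: -3x^3 - 18x^2 + 81x + 420. Dividing through by -3 gives the monic gcd x^3 + 6x^2 - 27x - 140.
Cancel x^3 + 6x^2 - 27x - 140 from numerator and denominator to get the reduced form.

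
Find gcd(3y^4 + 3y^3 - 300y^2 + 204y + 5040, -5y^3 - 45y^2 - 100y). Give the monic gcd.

y + 4

Apply the Euclidean algorithm:
  3y^4 + 3y^3 - 300y^2 + 204y + 5040 = (-(3/5)y + 24/5)(-5y^3 - 45y^2 - 100y) + (-144y^2 + 684y + 5040)
  -5y^3 - 45y^2 - 100y = ((5/144)y + 275/576)(-144y^2 + 684y + 5040) + (-(9625/16)y - 9625/4)
  -144y^2 + 684y + 5040 = ((2304/9625)y - 576/275)(-(9625/16)y - 9625/4) + (0)
Last nonzero remainder: -(9625/16)y - 9625/4. Dividing through by -9625/16 gives the monic gcd y + 4.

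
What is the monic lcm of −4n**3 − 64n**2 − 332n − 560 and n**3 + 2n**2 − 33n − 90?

n**5 + 13n**4 + 17n**3 − 397n**2 − 1914n − 2520

Apply the Euclidean algorithm:
  −4n**3 − 64n**2 − 332n − 560 = (−4)(n**3 + 2n**2 − 33n − 90) + (−56n**2 − 464n − 920)
  n**3 + 2n**2 − 33n − 90 = (−(1/56)n + 11/98)(−56n**2 − 464n − 920) + ((130/49)n + 650/49)
  −56n**2 − 464n − 920 = (−(1372/65)n − 4508/65)((130/49)n + 650/49) + (0)
Last nonzero remainder: (130/49)n + 650/49. Dividing through by 130/49 gives the monic gcd n + 5.
Then lcm(f, g) = f·g / gcd(f, g); expanding and making the result monic gives the answer.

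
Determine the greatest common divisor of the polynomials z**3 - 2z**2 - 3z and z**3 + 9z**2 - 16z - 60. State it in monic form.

Repeated division with remainder:
  z**3 - 2z**2 - 3z = (z**3 + 9z**2 - 16z - 60) + (-11z**2 + 13z + 60)
  z**3 + 9z**2 - 16z - 60 = (-(1/11)z - 112/121)(-11z**2 + 13z + 60) + ((180/121)z - 540/121)
  -11z**2 + 13z + 60 = (-(1331/180)z - 121/9)((180/121)z - 540/121) + (0)
Last nonzero remainder: (180/121)z - 540/121. Dividing through by 180/121 gives the monic gcd z - 3.

z - 3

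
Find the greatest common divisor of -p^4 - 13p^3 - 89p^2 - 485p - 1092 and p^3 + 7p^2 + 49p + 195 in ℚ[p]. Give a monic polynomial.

Repeated division with remainder:
  -p^4 - 13p^3 - 89p^2 - 485p - 1092 = (-p - 6)(p^3 + 7p^2 + 49p + 195) + (2p^2 + 4p + 78)
  p^3 + 7p^2 + 49p + 195 = ((1/2)p + 5/2)(2p^2 + 4p + 78) + (0)
Last nonzero remainder: 2p^2 + 4p + 78. Dividing through by 2 gives the monic gcd p^2 + 2p + 39.

p^2 + 2p + 39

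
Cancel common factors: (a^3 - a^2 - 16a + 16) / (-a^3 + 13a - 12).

(-a + 4)/(a - 3)

By polynomial division,
  a^3 - a^2 - 16a + 16 = (-1)(-a^3 + 13a - 12) + (-a^2 - 3a + 4)
  -a^3 + 13a - 12 = (a - 3)(-a^2 - 3a + 4) + (0)
Last nonzero remainder: -a^2 - 3a + 4. Dividing through by -1 gives the monic gcd a^2 + 3a - 4.
Cancel a^2 + 3a - 4 from numerator and denominator to get the reduced form.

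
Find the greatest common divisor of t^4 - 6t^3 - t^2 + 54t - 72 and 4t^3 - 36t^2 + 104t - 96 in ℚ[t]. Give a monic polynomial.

Apply the Euclidean algorithm:
  t^4 - 6t^3 - t^2 + 54t - 72 = ((1/4)t + 3/4)(4t^3 - 36t^2 + 104t - 96) + (0)
Last nonzero remainder: 4t^3 - 36t^2 + 104t - 96. Dividing through by 4 gives the monic gcd t^3 - 9t^2 + 26t - 24.

t^3 - 9t^2 + 26t - 24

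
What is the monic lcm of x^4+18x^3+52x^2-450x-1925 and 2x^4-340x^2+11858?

Euclidean algorithm in ℚ[x]:
  x^4+18x^3+52x^2-450x-1925 = (1/2)(2x^4-340x^2+11858) + (18x^3+222x^2-450x-7854)
  2x^4-340x^2+11858 = ((1/9)x-37/27)(18x^3+222x^2-450x-7854) + ((128/9)x^2+256x+9856/9)
  18x^3+222x^2-450x-7854 = ((81/64)x-459/64)((128/9)x^2+256x+9856/9) + (0)
Last nonzero remainder: (128/9)x^2+256x+9856/9. Dividing through by 128/9 gives the monic gcd x^2+18x+77.
Then lcm(f, g) = f·g / gcd(f, g); expanding and making the result monic gives the answer.

x^6-195x^4+10179x^2-148225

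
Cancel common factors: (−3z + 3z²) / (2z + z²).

Repeated division with remainder:
  3z² − 3z = (3)(z² + 2z) + (−9z)
  z² + 2z = (−(1/9)z − 2/9)(−9z) + (0)
Last nonzero remainder: −9z. Dividing through by −9 gives the monic gcd z.
Cancel z from numerator and denominator to get the reduced form.

(−3 + 3z)/(2 + z)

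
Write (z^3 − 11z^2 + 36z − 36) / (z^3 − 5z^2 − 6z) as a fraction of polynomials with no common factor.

(z^2 − 5z + 6)/(z^2 + z)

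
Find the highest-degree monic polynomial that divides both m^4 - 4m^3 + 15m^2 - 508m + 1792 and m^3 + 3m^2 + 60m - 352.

m - 4

Repeated division with remainder:
  m^4 - 4m^3 + 15m^2 - 508m + 1792 = (m - 7)(m^3 + 3m^2 + 60m - 352) + (-24m^2 + 264m - 672)
  m^3 + 3m^2 + 60m - 352 = (-(1/24)m - 7/12)(-24m^2 + 264m - 672) + (186m - 744)
  -24m^2 + 264m - 672 = (-(4/31)m + 28/31)(186m - 744) + (0)
Last nonzero remainder: 186m - 744. Dividing through by 186 gives the monic gcd m - 4.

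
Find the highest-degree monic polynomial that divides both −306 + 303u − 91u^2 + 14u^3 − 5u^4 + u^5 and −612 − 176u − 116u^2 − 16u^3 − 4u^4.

17 + 3u + u^2

Repeated division with remainder:
  u^5 − 5u^4 + 14u^3 − 91u^2 + 303u − 306 = (−(1/4)u + 9/4)(−4u^4 − 16u^3 − 116u^2 − 176u − 612) + (21u^3 + 126u^2 + 546u + 1071)
  −4u^4 − 16u^3 − 116u^2 − 176u − 612 = (−(4/21)u + 8/21)(21u^3 + 126u^2 + 546u + 1071) + (−60u^2 − 180u − 1020)
  21u^3 + 126u^2 + 546u + 1071 = (−(7/20)u − 21/20)(−60u^2 − 180u − 1020) + (0)
Last nonzero remainder: −60u^2 − 180u − 1020. Dividing through by −60 gives the monic gcd u^2 + 3u + 17.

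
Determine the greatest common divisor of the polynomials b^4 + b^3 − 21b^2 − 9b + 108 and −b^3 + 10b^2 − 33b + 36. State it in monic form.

b^2 − 6b + 9

By polynomial division,
  b^4 + b^3 − 21b^2 − 9b + 108 = (−b − 11)(−b^3 + 10b^2 − 33b + 36) + (56b^2 − 336b + 504)
  −b^3 + 10b^2 − 33b + 36 = (−(1/56)b + 1/14)(56b^2 − 336b + 504) + (0)
Last nonzero remainder: 56b^2 − 336b + 504. Dividing through by 56 gives the monic gcd b^2 − 6b + 9.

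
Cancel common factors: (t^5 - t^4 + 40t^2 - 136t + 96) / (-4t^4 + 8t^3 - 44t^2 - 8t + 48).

Repeated division with remainder:
  t^5 - t^4 + 40t^2 - 136t + 96 = (-(1/4)t - 1/4)(-4t^4 + 8t^3 - 44t^2 - 8t + 48) + (-9t^3 + 27t^2 - 126t + 108)
  -4t^4 + 8t^3 - 44t^2 - 8t + 48 = ((4/9)t + 4/9)(-9t^3 + 27t^2 - 126t + 108) + (0)
Last nonzero remainder: -9t^3 + 27t^2 - 126t + 108. Dividing through by -9 gives the monic gcd t^3 - 3t^2 + 14t - 12.
Cancel t^3 - 3t^2 + 14t - 12 from numerator and denominator to get the reduced form.

(-t^2 - 2t + 8)/(4t + 4)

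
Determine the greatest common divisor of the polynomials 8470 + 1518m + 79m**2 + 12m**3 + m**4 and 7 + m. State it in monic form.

7 + m

Apply the Euclidean algorithm:
  m**4 + 12m**3 + 79m**2 + 1518m + 8470 = (m**3 + 5m**2 + 44m + 1210)(m + 7) + (0)
The last nonzero remainder m + 7 is already monic.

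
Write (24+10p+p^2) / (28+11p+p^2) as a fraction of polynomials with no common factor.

(6+p)/(7+p)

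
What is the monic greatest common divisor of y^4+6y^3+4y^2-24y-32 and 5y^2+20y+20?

Apply the Euclidean algorithm:
  y^4+6y^3+4y^2-24y-32 = ((1/5)y^2+(2/5)y-8/5)(5y^2+20y+20) + (0)
Last nonzero remainder: 5y^2+20y+20. Dividing through by 5 gives the monic gcd y^2+4y+4.

y^2+4y+4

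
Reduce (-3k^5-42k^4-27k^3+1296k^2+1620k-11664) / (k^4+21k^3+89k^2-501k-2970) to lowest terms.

(-3k^3+3k^2+90k-216)/(k^2+6k-55)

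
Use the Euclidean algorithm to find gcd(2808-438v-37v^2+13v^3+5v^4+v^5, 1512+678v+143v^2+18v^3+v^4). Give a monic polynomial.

216+66v+11v^2+v^3

By polynomial division,
  v^5+5v^4+13v^3-37v^2-438v+2808 = (v-13)(v^4+18v^3+143v^2+678v+1512) + (104v^3+1144v^2+6864v+22464)
  v^4+18v^3+143v^2+678v+1512 = ((1/104)v+7/104)(104v^3+1144v^2+6864v+22464) + (0)
Last nonzero remainder: 104v^3+1144v^2+6864v+22464. Dividing through by 104 gives the monic gcd v^3+11v^2+66v+216.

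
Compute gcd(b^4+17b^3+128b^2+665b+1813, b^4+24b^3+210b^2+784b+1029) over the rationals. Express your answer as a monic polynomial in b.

b^2+14b+49

Apply the Euclidean algorithm:
  b^4+17b^3+128b^2+665b+1813 = (b^4+24b^3+210b^2+784b+1029) + (-7b^3-82b^2-119b+784)
  b^4+24b^3+210b^2+784b+1029 = (-(1/7)b-86/49)(-7b^3-82b^2-119b+784) + ((2405/49)b^2+(4810/7)b+2405)
  -7b^3-82b^2-119b+784 = (-(343/2405)b+784/2405)((2405/49)b^2+(4810/7)b+2405) + (0)
Last nonzero remainder: (2405/49)b^2+(4810/7)b+2405. Dividing through by 2405/49 gives the monic gcd b^2+14b+49.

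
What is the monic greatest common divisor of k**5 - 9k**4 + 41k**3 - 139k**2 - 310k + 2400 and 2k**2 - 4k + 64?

Euclidean algorithm in ℚ[k]:
  k**5 - 9k**4 + 41k**3 - 139k**2 - 310k + 2400 = ((1/2)k**3 - (7/2)k**2 - (5/2)k + 75/2)(2k**2 - 4k + 64) + (0)
Last nonzero remainder: 2k**2 - 4k + 64. Dividing through by 2 gives the monic gcd k**2 - 2k + 32.

k**2 - 2k + 32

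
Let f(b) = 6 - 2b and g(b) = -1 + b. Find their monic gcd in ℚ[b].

1

Euclidean algorithm in ℚ[b]:
  -2b + 6 = (-2)(b - 1) + (4)
  b - 1 = ((1/4)b - 1/4)(4) + (0)
The last nonzero remainder is the constant 4, so the polynomials are coprime and gcd = 1.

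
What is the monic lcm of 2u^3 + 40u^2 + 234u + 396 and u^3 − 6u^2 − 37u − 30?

Euclidean algorithm in ℚ[u]:
  2u^3 + 40u^2 + 234u + 396 = (2)(u^3 − 6u^2 − 37u − 30) + (52u^2 + 308u + 456)
  u^3 − 6u^2 − 37u − 30 = ((1/52)u − 155/676)(52u^2 + 308u + 456) + ((4200/169)u + 12600/169)
  52u^2 + 308u + 456 = ((2197/1050)u + 3211/525)((4200/169)u + 12600/169) + (0)
Last nonzero remainder: (4200/169)u + 12600/169. Dividing through by 4200/169 gives the monic gcd u + 3.
Then lcm(f, g) = f·g / gcd(f, g); expanding and making the result monic gives the answer.

u^5 + 11u^4 − 73u^3 − 1055u^2 − 2952u − 1980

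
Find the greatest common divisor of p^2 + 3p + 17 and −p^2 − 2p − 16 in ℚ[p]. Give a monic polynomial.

1

By polynomial division,
  p^2 + 3p + 17 = (−1)(−p^2 − 2p − 16) + (p + 1)
  −p^2 − 2p − 16 = (−p − 1)(p + 1) + (−15)
  p + 1 = (−(1/15)p − 1/15)(−15) + (0)
The last nonzero remainder is the constant −15, so the polynomials are coprime and gcd = 1.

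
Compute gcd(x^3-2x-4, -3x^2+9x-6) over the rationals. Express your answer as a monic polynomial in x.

x-2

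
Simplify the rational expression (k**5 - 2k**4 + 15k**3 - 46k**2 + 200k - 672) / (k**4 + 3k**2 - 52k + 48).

(k**2 - 3k + 14)/(k - 1)

Apply the Euclidean algorithm:
  k**5 - 2k**4 + 15k**3 - 46k**2 + 200k - 672 = (k - 2)(k**4 + 3k**2 - 52k + 48) + (12k**3 + 12k**2 + 48k - 576)
  k**4 + 3k**2 - 52k + 48 = ((1/12)k - 1/12)(12k**3 + 12k**2 + 48k - 576) + (0)
Last nonzero remainder: 12k**3 + 12k**2 + 48k - 576. Dividing through by 12 gives the monic gcd k**3 + k**2 + 4k - 48.
Cancel k**3 + k**2 + 4k - 48 from numerator and denominator to get the reduced form.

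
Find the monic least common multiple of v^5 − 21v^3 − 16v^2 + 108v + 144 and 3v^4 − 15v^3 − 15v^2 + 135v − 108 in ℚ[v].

v^6 − v^5 − 21v^4 + 5v^3 + 124v^2 + 36v − 144

Euclidean algorithm in ℚ[v]:
  v^5 − 21v^3 − 16v^2 + 108v + 144 = ((1/3)v + 5/3)(3v^4 − 15v^3 − 15v^2 + 135v − 108) + (9v^3 − 36v^2 − 81v + 324)
  3v^4 − 15v^3 − 15v^2 + 135v − 108 = ((1/3)v − 1/3)(9v^3 − 36v^2 − 81v + 324) + (0)
Last nonzero remainder: 9v^3 − 36v^2 − 81v + 324. Dividing through by 9 gives the monic gcd v^3 − 4v^2 − 9v + 36.
Then lcm(f, g) = f·g / gcd(f, g); expanding and making the result monic gives the answer.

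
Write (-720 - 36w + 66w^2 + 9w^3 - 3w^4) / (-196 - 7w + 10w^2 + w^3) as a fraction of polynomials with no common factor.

By polynomial division,
  -3w^4 + 9w^3 + 66w^2 - 36w - 720 = (-3w + 39)(w^3 + 10w^2 - 7w - 196) + (-345w^2 - 351w + 6924)
  w^3 + 10w^2 - 7w - 196 = (-(1/345)w - 1033/39675)(-345w^2 - 351w + 6924) + ((51984/13225)w - 207936/13225)
  -345w^2 - 351w + 6924 = (-(1520875/17328)w - 7630825/17328)((51984/13225)w - 207936/13225) + (0)
Last nonzero remainder: (51984/13225)w - 207936/13225. Dividing through by 51984/13225 gives the monic gcd w - 4.
Cancel w - 4 from numerator and denominator to get the reduced form.

(180 + 54w - 3w^2 - 3w^3)/(49 + 14w + w^2)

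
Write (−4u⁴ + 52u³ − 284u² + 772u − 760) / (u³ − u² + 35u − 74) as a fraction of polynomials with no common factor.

(−4u³ + 44u² − 196u + 380)/(u² + u + 37)

Euclidean algorithm in ℚ[u]:
  −4u⁴ + 52u³ − 284u² + 772u − 760 = (−4u + 48)(u³ − u² + 35u − 74) + (−96u² − 1204u + 2792)
  u³ − u² + 35u − 74 = (−(1/96)u + 325/2304)(−96u² − 1204u + 2792) + ((134737/576)u − 134737/288)
  −96u² − 1204u + 2792 = (−(55296/134737)u − 804096/134737)((134737/576)u − 134737/288) + (0)
Last nonzero remainder: (134737/576)u − 134737/288. Dividing through by 134737/576 gives the monic gcd u − 2.
Cancel u − 2 from numerator and denominator to get the reduced form.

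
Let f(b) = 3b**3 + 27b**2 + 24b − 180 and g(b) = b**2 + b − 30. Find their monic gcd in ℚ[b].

Euclidean algorithm in ℚ[b]:
  3b**3 + 27b**2 + 24b − 180 = (3b + 24)(b**2 + b − 30) + (90b + 540)
  b**2 + b − 30 = ((1/90)b − 1/18)(90b + 540) + (0)
Last nonzero remainder: 90b + 540. Dividing through by 90 gives the monic gcd b + 6.

b + 6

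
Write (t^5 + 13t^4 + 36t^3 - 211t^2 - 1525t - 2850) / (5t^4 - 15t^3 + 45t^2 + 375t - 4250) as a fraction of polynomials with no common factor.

(t^3 + 13t^2 + 61t + 114)/(5t^2 - 15t + 170)

By polynomial division,
  t^5 + 13t^4 + 36t^3 - 211t^2 - 1525t - 2850 = ((1/5)t + 16/5)(5t^4 - 15t^3 + 45t^2 + 375t - 4250) + (75t^3 - 430t^2 - 1875t + 10750)
  5t^4 - 15t^3 + 45t^2 + 375t - 4250 = ((1/15)t + 41/225)(75t^3 - 430t^2 - 1875t + 10750) + ((11176/45)t^2 - 55880/9)
  75t^3 - 430t^2 - 1875t + 10750 = ((3375/11176)t - 9675/5588)((11176/45)t^2 - 55880/9) + (0)
Last nonzero remainder: (11176/45)t^2 - 55880/9. Dividing through by 11176/45 gives the monic gcd t^2 - 25.
Cancel t^2 - 25 from numerator and denominator to get the reduced form.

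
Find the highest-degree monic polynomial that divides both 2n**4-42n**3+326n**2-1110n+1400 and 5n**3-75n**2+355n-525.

n**2-12n+35

Euclidean algorithm in ℚ[n]:
  2n**4-42n**3+326n**2-1110n+1400 = ((2/5)n-12/5)(5n**3-75n**2+355n-525) + (4n**2-48n+140)
  5n**3-75n**2+355n-525 = ((5/4)n-15/4)(4n**2-48n+140) + (0)
Last nonzero remainder: 4n**2-48n+140. Dividing through by 4 gives the monic gcd n**2-12n+35.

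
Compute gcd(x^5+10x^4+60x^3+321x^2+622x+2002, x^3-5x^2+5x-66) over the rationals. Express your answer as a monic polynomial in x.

x^2+x+11

By polynomial division,
  x^5+10x^4+60x^3+321x^2+622x+2002 = (x^2+15x+130)(x^3-5x^2+5x-66) + (962x^2+962x+10582)
  x^3-5x^2+5x-66 = ((1/962)x-3/481)(962x^2+962x+10582) + (0)
Last nonzero remainder: 962x^2+962x+10582. Dividing through by 962 gives the monic gcd x^2+x+11.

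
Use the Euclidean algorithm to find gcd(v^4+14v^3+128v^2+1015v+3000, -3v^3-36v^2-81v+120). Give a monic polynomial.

v^2+13v+40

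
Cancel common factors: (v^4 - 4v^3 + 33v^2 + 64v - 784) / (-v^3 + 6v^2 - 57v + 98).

(-v^2 + 16)/(v - 2)

Repeated division with remainder:
  v^4 - 4v^3 + 33v^2 + 64v - 784 = (-v - 2)(-v^3 + 6v^2 - 57v + 98) + (-12v^2 + 48v - 588)
  -v^3 + 6v^2 - 57v + 98 = ((1/12)v - 1/6)(-12v^2 + 48v - 588) + (0)
Last nonzero remainder: -12v^2 + 48v - 588. Dividing through by -12 gives the monic gcd v^2 - 4v + 49.
Cancel v^2 - 4v + 49 from numerator and denominator to get the reduced form.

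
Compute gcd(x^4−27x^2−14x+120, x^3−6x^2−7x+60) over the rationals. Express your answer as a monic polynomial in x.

x^2−2x−15

By polynomial division,
  x^4−27x^2−14x+120 = (x+6)(x^3−6x^2−7x+60) + (16x^2−32x−240)
  x^3−6x^2−7x+60 = ((1/16)x−1/4)(16x^2−32x−240) + (0)
Last nonzero remainder: 16x^2−32x−240. Dividing through by 16 gives the monic gcd x^2−2x−15.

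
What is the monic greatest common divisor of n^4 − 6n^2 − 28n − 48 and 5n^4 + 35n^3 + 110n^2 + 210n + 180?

Repeated division with remainder:
  n^4 − 6n^2 − 28n − 48 = (1/5)(5n^4 + 35n^3 + 110n^2 + 210n + 180) + (−7n^3 − 28n^2 − 70n − 84)
  5n^4 + 35n^3 + 110n^2 + 210n + 180 = (−(5/7)n − 15/7)(−7n^3 − 28n^2 − 70n − 84) + (0)
Last nonzero remainder: −7n^3 − 28n^2 − 70n − 84. Dividing through by −7 gives the monic gcd n^3 + 4n^2 + 10n + 12.

n^3 + 4n^2 + 10n + 12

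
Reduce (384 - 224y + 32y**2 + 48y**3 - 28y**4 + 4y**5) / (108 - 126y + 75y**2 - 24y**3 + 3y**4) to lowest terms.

(-32 - 8y + 4y**2)/(-9 + 3y)

Repeated division with remainder:
  4y**5 - 28y**4 + 48y**3 + 32y**2 - 224y + 384 = ((4/3)y + 4/3)(3y**4 - 24y**3 + 75y**2 - 126y + 108) + (-20y**3 + 100y**2 - 200y + 240)
  3y**4 - 24y**3 + 75y**2 - 126y + 108 = (-(3/20)y + 9/20)(-20y**3 + 100y**2 - 200y + 240) + (0)
Last nonzero remainder: -20y**3 + 100y**2 - 200y + 240. Dividing through by -20 gives the monic gcd y**3 - 5y**2 + 10y - 12.
Cancel y**3 - 5y**2 + 10y - 12 from numerator and denominator to get the reduced form.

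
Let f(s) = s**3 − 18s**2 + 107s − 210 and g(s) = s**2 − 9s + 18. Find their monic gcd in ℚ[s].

Euclidean algorithm in ℚ[s]:
  s**3 − 18s**2 + 107s − 210 = (s − 9)(s**2 − 9s + 18) + (8s − 48)
  s**2 − 9s + 18 = ((1/8)s − 3/8)(8s − 48) + (0)
Last nonzero remainder: 8s − 48. Dividing through by 8 gives the monic gcd s − 6.

s − 6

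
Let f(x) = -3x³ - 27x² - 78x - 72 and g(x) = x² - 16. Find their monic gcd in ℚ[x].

Euclidean algorithm in ℚ[x]:
  -3x³ - 27x² - 78x - 72 = (-3x - 27)(x² - 16) + (-126x - 504)
  x² - 16 = (-(1/126)x + 2/63)(-126x - 504) + (0)
Last nonzero remainder: -126x - 504. Dividing through by -126 gives the monic gcd x + 4.

x + 4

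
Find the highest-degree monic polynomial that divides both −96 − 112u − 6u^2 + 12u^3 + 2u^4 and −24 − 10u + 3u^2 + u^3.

−12 + u + u^2

Apply the Euclidean algorithm:
  2u^4 + 12u^3 − 6u^2 − 112u − 96 = (2u + 6)(u^3 + 3u^2 − 10u − 24) + (−4u^2 − 4u + 48)
  u^3 + 3u^2 − 10u − 24 = (−(1/4)u − 1/2)(−4u^2 − 4u + 48) + (0)
Last nonzero remainder: −4u^2 − 4u + 48. Dividing through by −4 gives the monic gcd u^2 + u − 12.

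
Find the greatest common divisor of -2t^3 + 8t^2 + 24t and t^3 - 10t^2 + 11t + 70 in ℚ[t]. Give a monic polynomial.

Apply the Euclidean algorithm:
  -2t^3 + 8t^2 + 24t = (-2)(t^3 - 10t^2 + 11t + 70) + (-12t^2 + 46t + 140)
  t^3 - 10t^2 + 11t + 70 = (-(1/12)t + 37/72)(-12t^2 + 46t + 140) + (-(35/36)t - 35/18)
  -12t^2 + 46t + 140 = ((432/35)t - 72)(-(35/36)t - 35/18) + (0)
Last nonzero remainder: -(35/36)t - 35/18. Dividing through by -35/36 gives the monic gcd t + 2.

t + 2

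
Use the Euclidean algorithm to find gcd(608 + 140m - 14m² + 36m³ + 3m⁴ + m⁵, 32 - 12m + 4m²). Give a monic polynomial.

8 - 3m + m²

By polynomial division,
  m⁵ + 3m⁴ + 36m³ - 14m² + 140m + 608 = ((1/4)m³ + (3/2)m² + (23/2)m + 19)(4m² - 12m + 32) + (0)
Last nonzero remainder: 4m² - 12m + 32. Dividing through by 4 gives the monic gcd m² - 3m + 8.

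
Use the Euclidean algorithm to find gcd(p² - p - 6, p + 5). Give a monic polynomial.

1

Apply the Euclidean algorithm:
  p² - p - 6 = (p - 6)(p + 5) + (24)
  p + 5 = ((1/24)p + 5/24)(24) + (0)
The last nonzero remainder is the constant 24, so the polynomials are coprime and gcd = 1.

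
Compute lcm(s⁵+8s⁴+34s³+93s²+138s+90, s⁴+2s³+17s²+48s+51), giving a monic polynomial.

s⁷+7s⁶+43s⁵+195s⁴+623s³+1533s²+2256s+1530

Apply the Euclidean algorithm:
  s⁵+8s⁴+34s³+93s²+138s+90 = (s+6)(s⁴+2s³+17s²+48s+51) + (5s³-57s²-201s-216)
  s⁴+2s³+17s²+48s+51 = ((1/5)s+67/25)(5s³-57s²-201s-216) + ((5249/25)s²+(15747/25)s+15747/25)
  5s³-57s²-201s-216 = ((125/5249)s-1800/5249)((5249/25)s²+(15747/25)s+15747/25) + (0)
Last nonzero remainder: (5249/25)s²+(15747/25)s+15747/25. Dividing through by 5249/25 gives the monic gcd s²+3s+3.
Then lcm(f, g) = f·g / gcd(f, g); expanding and making the result monic gives the answer.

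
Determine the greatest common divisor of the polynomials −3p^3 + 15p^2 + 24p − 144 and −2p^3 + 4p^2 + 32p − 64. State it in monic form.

p − 4

Apply the Euclidean algorithm:
  −3p^3 + 15p^2 + 24p − 144 = (3/2)(−2p^3 + 4p^2 + 32p − 64) + (9p^2 − 24p − 48)
  −2p^3 + 4p^2 + 32p − 64 = (−(2/9)p − 4/27)(9p^2 − 24p − 48) + ((160/9)p − 640/9)
  9p^2 − 24p − 48 = ((81/160)p + 27/40)((160/9)p − 640/9) + (0)
Last nonzero remainder: (160/9)p − 640/9. Dividing through by 160/9 gives the monic gcd p − 4.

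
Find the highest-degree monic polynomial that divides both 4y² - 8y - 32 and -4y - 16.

1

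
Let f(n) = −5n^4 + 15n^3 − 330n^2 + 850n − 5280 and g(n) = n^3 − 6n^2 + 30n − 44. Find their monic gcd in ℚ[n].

n^2 − 4n + 22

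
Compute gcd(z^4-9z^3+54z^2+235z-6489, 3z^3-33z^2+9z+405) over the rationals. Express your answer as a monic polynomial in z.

z-9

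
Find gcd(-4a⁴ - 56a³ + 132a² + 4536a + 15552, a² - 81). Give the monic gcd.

a² - 81

Euclidean algorithm in ℚ[a]:
  -4a⁴ - 56a³ + 132a² + 4536a + 15552 = (-4a² - 56a - 192)(a² - 81) + (0)
The last nonzero remainder a² - 81 is already monic.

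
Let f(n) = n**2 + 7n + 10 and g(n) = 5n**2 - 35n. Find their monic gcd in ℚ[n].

1

Euclidean algorithm in ℚ[n]:
  n**2 + 7n + 10 = (1/5)(5n**2 - 35n) + (14n + 10)
  5n**2 - 35n = ((5/14)n - 135/49)(14n + 10) + (1350/49)
  14n + 10 = ((343/675)n + 49/135)(1350/49) + (0)
The last nonzero remainder is the constant 1350/49, so the polynomials are coprime and gcd = 1.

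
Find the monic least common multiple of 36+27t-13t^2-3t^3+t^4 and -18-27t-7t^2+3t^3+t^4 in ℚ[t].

72+90t+t^2-19t^3-t^4+t^5

Apply the Euclidean algorithm:
  t^4-3t^3-13t^2+27t+36 = (t^4+3t^3-7t^2-27t-18) + (-6t^3-6t^2+54t+54)
  t^4+3t^3-7t^2-27t-18 = (-(1/6)t-1/3)(-6t^3-6t^2+54t+54) + (0)
Last nonzero remainder: -6t^3-6t^2+54t+54. Dividing through by -6 gives the monic gcd t^3+t^2-9t-9.
Then lcm(f, g) = f·g / gcd(f, g); expanding and making the result monic gives the answer.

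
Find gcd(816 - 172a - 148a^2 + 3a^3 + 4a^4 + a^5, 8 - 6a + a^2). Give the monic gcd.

By polynomial division,
  a^5 + 4a^4 + 3a^3 - 148a^2 - 172a + 816 = (a^3 + 10a^2 + 55a + 102)(a^2 - 6a + 8) + (0)
The last nonzero remainder a^2 - 6a + 8 is already monic.

8 - 6a + a^2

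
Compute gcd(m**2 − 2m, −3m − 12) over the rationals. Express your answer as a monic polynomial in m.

1

Apply the Euclidean algorithm:
  m**2 − 2m = (−(1/3)m + 2)(−3m − 12) + (24)
  −3m − 12 = (−(1/8)m − 1/2)(24) + (0)
The last nonzero remainder is the constant 24, so the polynomials are coprime and gcd = 1.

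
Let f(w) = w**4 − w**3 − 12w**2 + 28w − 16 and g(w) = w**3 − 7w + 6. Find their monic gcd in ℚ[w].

w**2 − 3w + 2

Repeated division with remainder:
  w**4 − w**3 − 12w**2 + 28w − 16 = (w − 1)(w**3 − 7w + 6) + (−5w**2 + 15w − 10)
  w**3 − 7w + 6 = (−(1/5)w − 3/5)(−5w**2 + 15w − 10) + (0)
Last nonzero remainder: −5w**2 + 15w − 10. Dividing through by −5 gives the monic gcd w**2 − 3w + 2.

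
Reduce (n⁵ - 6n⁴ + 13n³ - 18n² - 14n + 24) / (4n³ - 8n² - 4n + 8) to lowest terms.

(n³ - 6n² + 14n - 24)/(4n - 8)

Euclidean algorithm in ℚ[n]:
  n⁵ - 6n⁴ + 13n³ - 18n² - 14n + 24 = ((1/4)n² - n + 3/2)(4n³ - 8n² - 4n + 8) + (-12n² + 12)
  4n³ - 8n² - 4n + 8 = (-(1/3)n + 2/3)(-12n² + 12) + (0)
Last nonzero remainder: -12n² + 12. Dividing through by -12 gives the monic gcd n² - 1.
Cancel n² - 1 from numerator and denominator to get the reduced form.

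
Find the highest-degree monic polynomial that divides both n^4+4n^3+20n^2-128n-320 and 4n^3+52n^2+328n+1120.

By polynomial division,
  n^4+4n^3+20n^2-128n-320 = ((1/4)n-9/4)(4n^3+52n^2+328n+1120) + (55n^2+330n+2200)
  4n^3+52n^2+328n+1120 = ((4/55)n+28/55)(55n^2+330n+2200) + (0)
Last nonzero remainder: 55n^2+330n+2200. Dividing through by 55 gives the monic gcd n^2+6n+40.

n^2+6n+40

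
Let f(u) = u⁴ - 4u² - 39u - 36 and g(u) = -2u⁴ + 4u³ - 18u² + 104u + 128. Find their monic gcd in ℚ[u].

Apply the Euclidean algorithm:
  u⁴ - 4u² - 39u - 36 = (-1/2)(-2u⁴ + 4u³ - 18u² + 104u + 128) + (2u³ - 13u² + 13u + 28)
  -2u⁴ + 4u³ - 18u² + 104u + 128 = (-u - 9/2)(2u³ - 13u² + 13u + 28) + (-(127/2)u² + (381/2)u + 254)
  2u³ - 13u² + 13u + 28 = (-(4/127)u + 14/127)(-(127/2)u² + (381/2)u + 254) + (0)
Last nonzero remainder: -(127/2)u² + (381/2)u + 254. Dividing through by -127/2 gives the monic gcd u² - 3u - 4.

u² - 3u - 4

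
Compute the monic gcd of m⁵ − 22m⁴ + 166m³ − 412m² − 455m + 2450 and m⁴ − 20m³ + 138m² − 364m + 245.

By polynomial division,
  m⁵ − 22m⁴ + 166m³ − 412m² − 455m + 2450 = (m − 2)(m⁴ − 20m³ + 138m² − 364m + 245) + (−12m³ + 228m² − 1428m + 2940)
  m⁴ − 20m³ + 138m² − 364m + 245 = (−(1/12)m + 1/12)(−12m³ + 228m² − 1428m + 2940) + (0)
Last nonzero remainder: −12m³ + 228m² − 1428m + 2940. Dividing through by −12 gives the monic gcd m³ − 19m² + 119m − 245.

m³ − 19m² + 119m − 245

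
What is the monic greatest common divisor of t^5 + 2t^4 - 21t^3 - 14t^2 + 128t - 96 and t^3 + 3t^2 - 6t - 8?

By polynomial division,
  t^5 + 2t^4 - 21t^3 - 14t^2 + 128t - 96 = (t^2 - t - 12)(t^3 + 3t^2 - 6t - 8) + (24t^2 + 48t - 192)
  t^3 + 3t^2 - 6t - 8 = ((1/24)t + 1/24)(24t^2 + 48t - 192) + (0)
Last nonzero remainder: 24t^2 + 48t - 192. Dividing through by 24 gives the monic gcd t^2 + 2t - 8.

t^2 + 2t - 8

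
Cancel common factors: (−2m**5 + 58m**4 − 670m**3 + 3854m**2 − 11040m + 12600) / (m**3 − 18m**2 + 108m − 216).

By polynomial division,
  −2m**5 + 58m**4 − 670m**3 + 3854m**2 − 11040m + 12600 = (−2m**2 + 22m − 58)(m**3 − 18m**2 + 108m − 216) + (2m**2 − 24m + 72)
  m**3 − 18m**2 + 108m − 216 = ((1/2)m − 3)(2m**2 − 24m + 72) + (0)
Last nonzero remainder: 2m**2 − 24m + 72. Dividing through by 2 gives the monic gcd m**2 − 12m + 36.
Cancel m**2 − 12m + 36 from numerator and denominator to get the reduced form.

(−2m**3 + 34m**2 − 190m + 350)/(m − 6)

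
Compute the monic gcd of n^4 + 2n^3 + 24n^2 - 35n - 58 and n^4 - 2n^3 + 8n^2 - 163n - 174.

Euclidean algorithm in ℚ[n]:
  n^4 + 2n^3 + 24n^2 - 35n - 58 = (n^4 - 2n^3 + 8n^2 - 163n - 174) + (4n^3 + 16n^2 + 128n + 116)
  n^4 - 2n^3 + 8n^2 - 163n - 174 = ((1/4)n - 3/2)(4n^3 + 16n^2 + 128n + 116) + (0)
Last nonzero remainder: 4n^3 + 16n^2 + 128n + 116. Dividing through by 4 gives the monic gcd n^3 + 4n^2 + 32n + 29.

n^3 + 4n^2 + 32n + 29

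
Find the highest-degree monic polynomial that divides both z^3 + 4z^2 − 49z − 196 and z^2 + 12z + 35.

z + 7

By polynomial division,
  z^3 + 4z^2 − 49z − 196 = (z − 8)(z^2 + 12z + 35) + (12z + 84)
  z^2 + 12z + 35 = ((1/12)z + 5/12)(12z + 84) + (0)
Last nonzero remainder: 12z + 84. Dividing through by 12 gives the monic gcd z + 7.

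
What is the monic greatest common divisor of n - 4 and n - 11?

Repeated division with remainder:
  n - 4 = (n - 11) + (7)
  n - 11 = ((1/7)n - 11/7)(7) + (0)
The last nonzero remainder is the constant 7, so the polynomials are coprime and gcd = 1.

1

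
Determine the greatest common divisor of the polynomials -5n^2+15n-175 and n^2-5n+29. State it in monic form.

Euclidean algorithm in ℚ[n]:
  -5n^2+15n-175 = (-5)(n^2-5n+29) + (-10n-30)
  n^2-5n+29 = (-(1/10)n+4/5)(-10n-30) + (53)
  -10n-30 = (-(10/53)n-30/53)(53) + (0)
The last nonzero remainder is the constant 53, so the polynomials are coprime and gcd = 1.

1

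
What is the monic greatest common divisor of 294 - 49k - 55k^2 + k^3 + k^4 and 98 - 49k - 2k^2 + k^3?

By polynomial division,
  k^4 + k^3 - 55k^2 - 49k + 294 = (k + 3)(k^3 - 2k^2 - 49k + 98) + (0)
The last nonzero remainder k^3 - 2k^2 - 49k + 98 is already monic.

98 - 49k - 2k^2 + k^3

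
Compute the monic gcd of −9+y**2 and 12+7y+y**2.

By polynomial division,
  y**2−9 = (y**2+7y+12) + (−7y−21)
  y**2+7y+12 = (−(1/7)y−4/7)(−7y−21) + (0)
Last nonzero remainder: −7y−21. Dividing through by −7 gives the monic gcd y+3.

3+y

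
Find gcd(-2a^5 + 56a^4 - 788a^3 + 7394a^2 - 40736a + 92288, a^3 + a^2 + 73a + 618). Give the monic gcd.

a^2 - 5a + 103

Euclidean algorithm in ℚ[a]:
  -2a^5 + 56a^4 - 788a^3 + 7394a^2 - 40736a + 92288 = (-2a^2 + 58a - 700)(a^3 + a^2 + 73a + 618) + (5096a^2 - 25480a + 524888)
  a^3 + a^2 + 73a + 618 = ((1/5096)a + 3/2548)(5096a^2 - 25480a + 524888) + (0)
Last nonzero remainder: 5096a^2 - 25480a + 524888. Dividing through by 5096 gives the monic gcd a^2 - 5a + 103.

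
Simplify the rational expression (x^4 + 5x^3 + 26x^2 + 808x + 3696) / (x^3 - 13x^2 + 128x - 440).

(x^2 + 13x + 42)/(x - 5)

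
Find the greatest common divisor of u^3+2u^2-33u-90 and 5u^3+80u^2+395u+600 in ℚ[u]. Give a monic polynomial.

u^2+8u+15

Apply the Euclidean algorithm:
  u^3+2u^2-33u-90 = (1/5)(5u^3+80u^2+395u+600) + (-14u^2-112u-210)
  5u^3+80u^2+395u+600 = (-(5/14)u-20/7)(-14u^2-112u-210) + (0)
Last nonzero remainder: -14u^2-112u-210. Dividing through by -14 gives the monic gcd u^2+8u+15.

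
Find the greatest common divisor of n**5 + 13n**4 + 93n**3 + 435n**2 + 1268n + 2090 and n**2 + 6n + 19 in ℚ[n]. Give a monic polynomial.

Euclidean algorithm in ℚ[n]:
  n**5 + 13n**4 + 93n**3 + 435n**2 + 1268n + 2090 = (n**3 + 7n**2 + 32n + 110)(n**2 + 6n + 19) + (0)
The last nonzero remainder n**2 + 6n + 19 is already monic.

n**2 + 6n + 19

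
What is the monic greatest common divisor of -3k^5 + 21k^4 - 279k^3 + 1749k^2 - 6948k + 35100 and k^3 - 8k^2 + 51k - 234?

k^3 - 8k^2 + 51k - 234

Euclidean algorithm in ℚ[k]:
  -3k^5 + 21k^4 - 279k^3 + 1749k^2 - 6948k + 35100 = (-3k^2 - 3k - 150)(k^3 - 8k^2 + 51k - 234) + (0)
The last nonzero remainder k^3 - 8k^2 + 51k - 234 is already monic.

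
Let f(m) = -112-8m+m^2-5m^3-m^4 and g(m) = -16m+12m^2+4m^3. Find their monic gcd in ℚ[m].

4+m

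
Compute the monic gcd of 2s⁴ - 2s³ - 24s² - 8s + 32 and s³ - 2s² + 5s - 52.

By polynomial division,
  2s⁴ - 2s³ - 24s² - 8s + 32 = (2s + 2)(s³ - 2s² + 5s - 52) + (-30s² + 86s + 136)
  s³ - 2s² + 5s - 52 = (-(1/30)s - 13/450)(-30s² + 86s + 136) + ((2704/225)s - 10816/225)
  -30s² + 86s + 136 = (-(3375/1352)s - 3825/1352)((2704/225)s - 10816/225) + (0)
Last nonzero remainder: (2704/225)s - 10816/225. Dividing through by 2704/225 gives the monic gcd s - 4.

s - 4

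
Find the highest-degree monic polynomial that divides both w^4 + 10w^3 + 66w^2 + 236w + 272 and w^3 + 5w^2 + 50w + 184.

w + 4

Apply the Euclidean algorithm:
  w^4 + 10w^3 + 66w^2 + 236w + 272 = (w + 5)(w^3 + 5w^2 + 50w + 184) + (-9w^2 - 198w - 648)
  w^3 + 5w^2 + 50w + 184 = (-(1/9)w + 17/9)(-9w^2 - 198w - 648) + (352w + 1408)
  -9w^2 - 198w - 648 = (-(9/352)w - 81/176)(352w + 1408) + (0)
Last nonzero remainder: 352w + 1408. Dividing through by 352 gives the monic gcd w + 4.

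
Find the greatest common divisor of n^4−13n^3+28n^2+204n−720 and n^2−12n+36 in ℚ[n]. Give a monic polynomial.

n^2−12n+36

Apply the Euclidean algorithm:
  n^4−13n^3+28n^2+204n−720 = (n^2−n−20)(n^2−12n+36) + (0)
The last nonzero remainder n^2−12n+36 is already monic.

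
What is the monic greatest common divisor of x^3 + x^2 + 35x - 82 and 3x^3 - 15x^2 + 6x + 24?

x - 2

Apply the Euclidean algorithm:
  x^3 + x^2 + 35x - 82 = (1/3)(3x^3 - 15x^2 + 6x + 24) + (6x^2 + 33x - 90)
  3x^3 - 15x^2 + 6x + 24 = ((1/2)x - 21/4)(6x^2 + 33x - 90) + ((897/4)x - 897/2)
  6x^2 + 33x - 90 = ((8/299)x + 60/299)((897/4)x - 897/2) + (0)
Last nonzero remainder: (897/4)x - 897/2. Dividing through by 897/4 gives the monic gcd x - 2.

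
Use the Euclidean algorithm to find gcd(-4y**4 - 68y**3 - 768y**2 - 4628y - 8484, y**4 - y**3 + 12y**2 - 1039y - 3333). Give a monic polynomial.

y**3 + 10y**2 + 122y + 303

By polynomial division,
  -4y**4 - 68y**3 - 768y**2 - 4628y - 8484 = (-4)(y**4 - y**3 + 12y**2 - 1039y - 3333) + (-72y**3 - 720y**2 - 8784y - 21816)
  y**4 - y**3 + 12y**2 - 1039y - 3333 = (-(1/72)y + 11/72)(-72y**3 - 720y**2 - 8784y - 21816) + (0)
Last nonzero remainder: -72y**3 - 720y**2 - 8784y - 21816. Dividing through by -72 gives the monic gcd y**3 + 10y**2 + 122y + 303.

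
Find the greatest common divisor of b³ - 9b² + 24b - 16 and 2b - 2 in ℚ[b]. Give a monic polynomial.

b - 1

Repeated division with remainder:
  b³ - 9b² + 24b - 16 = ((1/2)b² - 4b + 8)(2b - 2) + (0)
Last nonzero remainder: 2b - 2. Dividing through by 2 gives the monic gcd b - 1.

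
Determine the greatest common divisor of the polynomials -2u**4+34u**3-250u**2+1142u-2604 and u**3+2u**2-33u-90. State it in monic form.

Euclidean algorithm in ℚ[u]:
  -2u**4+34u**3-250u**2+1142u-2604 = (-2u+38)(u**3+2u**2-33u-90) + (-392u**2+2216u+816)
  u**3+2u**2-33u-90 = (-(1/392)u-375/19208)(-392u**2+2216u+816) + ((29640/2401)u-177840/2401)
  -392u**2+2216u+816 = (-(117649/3705)u-40817/3705)((29640/2401)u-177840/2401) + (0)
Last nonzero remainder: (29640/2401)u-177840/2401. Dividing through by 29640/2401 gives the monic gcd u-6.

u-6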